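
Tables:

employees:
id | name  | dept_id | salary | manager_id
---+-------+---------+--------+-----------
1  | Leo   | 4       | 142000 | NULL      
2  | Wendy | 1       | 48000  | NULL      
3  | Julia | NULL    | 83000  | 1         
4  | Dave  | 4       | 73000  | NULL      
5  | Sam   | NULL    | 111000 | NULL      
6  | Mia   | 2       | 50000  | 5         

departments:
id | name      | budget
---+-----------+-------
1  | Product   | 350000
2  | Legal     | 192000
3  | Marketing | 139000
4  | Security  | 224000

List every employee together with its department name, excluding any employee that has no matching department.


INNER JOIN keeps only employees rows whose dept_id matches an id in departments. Walk through each employee:
  - employee 1 (Leo): dept_id=4 -> matches Security
  - employee 2 (Wendy): dept_id=1 -> matches Product
  - employee 3 (Julia): dept_id=NULL, no match -> dropped
  - employee 4 (Dave): dept_id=4 -> matches Security
  - employee 5 (Sam): dept_id=NULL, no match -> dropped
  - employee 6 (Mia): dept_id=2 -> matches Legal
So 2 of 6 rows are dropped.

SQL:
SELECT a.name, b.name AS department
FROM employees a
INNER JOIN departments b ON a.dept_id = b.id

Result:
name  | department
------+-----------
Leo   | Security  
Wendy | Product   
Dave  | Security  
Mia   | Legal     


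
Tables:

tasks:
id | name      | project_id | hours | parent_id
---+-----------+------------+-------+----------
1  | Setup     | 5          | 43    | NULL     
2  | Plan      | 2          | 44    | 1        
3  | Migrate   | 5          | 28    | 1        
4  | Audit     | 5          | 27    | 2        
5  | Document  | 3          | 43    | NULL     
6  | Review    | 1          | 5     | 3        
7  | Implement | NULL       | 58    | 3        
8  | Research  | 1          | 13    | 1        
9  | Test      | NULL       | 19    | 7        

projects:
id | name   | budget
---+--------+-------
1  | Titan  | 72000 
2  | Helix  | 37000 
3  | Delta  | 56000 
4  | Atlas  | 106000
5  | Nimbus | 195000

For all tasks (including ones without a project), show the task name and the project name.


LEFT JOIN keeps every row from tasks (the left table); where project_id has no match in projects, the project columns become NULL. Walk through each task:
  - task 1 (Setup): project_id=5 -> matches Nimbus
  - task 2 (Plan): project_id=2 -> matches Helix
  - task 3 (Migrate): project_id=5 -> matches Nimbus
  - task 4 (Audit): project_id=5 -> matches Nimbus
  - task 5 (Document): project_id=3 -> matches Delta
  - task 6 (Review): project_id=1 -> matches Titan
  - task 7 (Implement): project_id=NULL, no match -> kept with NULL
  - task 8 (Research): project_id=1 -> matches Titan
  - task 9 (Test): project_id=NULL, no match -> kept with NULL
All 9 rows appear; 2 have NULL project.

SQL:
SELECT a.name, b.name AS project
FROM tasks a
LEFT JOIN projects b ON a.project_id = b.id

Result:
name      | project
----------+--------
Setup     | Nimbus 
Plan      | Helix  
Migrate   | Nimbus 
Audit     | Nimbus 
Document  | Delta  
Review    | Titan  
Implement | NULL   
Research  | Titan  
Test      | NULL   


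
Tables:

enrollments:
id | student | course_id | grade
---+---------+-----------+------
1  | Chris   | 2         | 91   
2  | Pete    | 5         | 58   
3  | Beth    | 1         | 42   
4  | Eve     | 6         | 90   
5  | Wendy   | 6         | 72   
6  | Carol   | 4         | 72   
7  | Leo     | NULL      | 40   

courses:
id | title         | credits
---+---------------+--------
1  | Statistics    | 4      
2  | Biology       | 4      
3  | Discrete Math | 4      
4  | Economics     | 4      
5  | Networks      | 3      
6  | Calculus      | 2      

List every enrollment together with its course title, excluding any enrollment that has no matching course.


INNER JOIN keeps only enrollments rows whose course_id matches an id in courses. Walk through each enrollment:
  - enrollment 1 (Chris): course_id=2 -> matches Biology
  - enrollment 2 (Pete): course_id=5 -> matches Networks
  - enrollment 3 (Beth): course_id=1 -> matches Statistics
  - enrollment 4 (Eve): course_id=6 -> matches Calculus
  - enrollment 5 (Wendy): course_id=6 -> matches Calculus
  - enrollment 6 (Carol): course_id=4 -> matches Economics
  - enrollment 7 (Leo): course_id=NULL, no match -> dropped
So 1 of 7 rows is dropped.

SQL:
SELECT a.student, b.title AS course
FROM enrollments a
INNER JOIN courses b ON a.course_id = b.id

Result:
student | course    
--------+-----------
Chris   | Biology   
Pete    | Networks  
Beth    | Statistics
Eve     | Calculus  
Wendy   | Calculus  
Carol   | Economics 


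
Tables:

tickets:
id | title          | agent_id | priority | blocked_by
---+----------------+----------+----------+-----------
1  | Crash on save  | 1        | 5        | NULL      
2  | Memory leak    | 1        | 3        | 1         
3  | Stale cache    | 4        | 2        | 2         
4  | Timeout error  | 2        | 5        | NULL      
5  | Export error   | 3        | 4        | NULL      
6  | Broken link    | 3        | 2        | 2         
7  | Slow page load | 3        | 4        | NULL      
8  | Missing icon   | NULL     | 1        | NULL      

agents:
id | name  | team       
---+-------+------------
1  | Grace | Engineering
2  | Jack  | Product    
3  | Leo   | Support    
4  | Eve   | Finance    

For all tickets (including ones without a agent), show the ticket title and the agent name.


LEFT JOIN keeps every row from tickets (the left table); where agent_id has no match in agents, the agent columns become NULL. Walk through each ticket:
  - ticket 1 (Crash on save): agent_id=1 -> matches Grace
  - ticket 2 (Memory leak): agent_id=1 -> matches Grace
  - ticket 3 (Stale cache): agent_id=4 -> matches Eve
  - ticket 4 (Timeout error): agent_id=2 -> matches Jack
  - ticket 5 (Export error): agent_id=3 -> matches Leo
  - ticket 6 (Broken link): agent_id=3 -> matches Leo
  - ticket 7 (Slow page load): agent_id=3 -> matches Leo
  - ticket 8 (Missing icon): agent_id=NULL, no match -> kept with NULL
All 8 rows appear; 1 has NULL agent.

SQL:
SELECT a.title, b.name AS agent
FROM tickets a
LEFT JOIN agents b ON a.agent_id = b.id

Result:
title          | agent
---------------+------
Crash on save  | Grace
Memory leak    | Grace
Stale cache    | Eve  
Timeout error  | Jack 
Export error   | Leo  
Broken link    | Leo  
Slow page load | Leo  
Missing icon   | NULL 


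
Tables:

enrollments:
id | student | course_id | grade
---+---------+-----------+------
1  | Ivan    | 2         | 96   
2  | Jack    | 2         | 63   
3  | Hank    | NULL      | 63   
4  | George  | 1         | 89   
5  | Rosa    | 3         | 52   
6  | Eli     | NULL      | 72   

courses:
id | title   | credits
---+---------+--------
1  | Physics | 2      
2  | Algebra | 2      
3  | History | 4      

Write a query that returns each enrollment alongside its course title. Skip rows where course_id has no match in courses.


INNER JOIN keeps only enrollments rows whose course_id matches an id in courses. Walk through each enrollment:
  - enrollment 1 (Ivan): course_id=2 -> matches Algebra
  - enrollment 2 (Jack): course_id=2 -> matches Algebra
  - enrollment 3 (Hank): course_id=NULL, no match -> dropped
  - enrollment 4 (George): course_id=1 -> matches Physics
  - enrollment 5 (Rosa): course_id=3 -> matches History
  - enrollment 6 (Eli): course_id=NULL, no match -> dropped
So 2 of 6 rows are dropped.

SQL:
SELECT a.student, b.title AS course
FROM enrollments a
INNER JOIN courses b ON a.course_id = b.id

Result:
student | course 
--------+--------
Ivan    | Algebra
Jack    | Algebra
George  | Physics
Rosa    | History


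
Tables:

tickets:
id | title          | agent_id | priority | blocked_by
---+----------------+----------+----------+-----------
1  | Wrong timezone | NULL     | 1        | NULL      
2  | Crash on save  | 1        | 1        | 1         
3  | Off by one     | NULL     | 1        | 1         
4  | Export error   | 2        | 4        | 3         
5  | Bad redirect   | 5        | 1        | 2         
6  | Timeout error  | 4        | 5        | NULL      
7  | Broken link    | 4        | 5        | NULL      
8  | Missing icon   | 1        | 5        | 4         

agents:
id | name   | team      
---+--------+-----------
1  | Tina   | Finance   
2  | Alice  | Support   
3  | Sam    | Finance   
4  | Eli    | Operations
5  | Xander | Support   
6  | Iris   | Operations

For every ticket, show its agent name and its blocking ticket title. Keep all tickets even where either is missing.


Two LEFT JOINs from the same base table tickets: one to agents via agent_id, one to tickets itself via blocked_by. Both are LEFT so every ticket is preserved.
Match against agents:
  - ticket 1 (Wrong timezone): agent_id=NULL, no match -> kept with NULL
  - ticket 2 (Crash on save): agent_id=1 -> matches Tina
  - ticket 3 (Off by one): agent_id=NULL, no match -> kept with NULL
  - ticket 4 (Export error): agent_id=2 -> matches Alice
  - ticket 5 (Bad redirect): agent_id=5 -> matches Xander
  - ticket 6 (Timeout error): agent_id=4 -> matches Eli
  - ticket 7 (Broken link): agent_id=4 -> matches Eli
  - ticket 8 (Missing icon): agent_id=1 -> matches Tina
Match against tickets (self):
  - ticket 1 (Wrong timezone): blocked_by=NULL -> NULL
  - ticket 2 (Crash on save): blocked_by=1 -> Wrong timezone
  - ticket 3 (Off by one): blocked_by=1 -> Wrong timezone
  - ticket 4 (Export error): blocked_by=3 -> Off by one
  - ticket 5 (Bad redirect): blocked_by=2 -> Crash on save
  - ticket 6 (Timeout error): blocked_by=NULL -> NULL
  - ticket 7 (Broken link): blocked_by=NULL -> NULL
  - ticket 8 (Missing icon): blocked_by=4 -> Export error

SQL:
SELECT a.title, b.name AS agent, c.title AS blocked_by
FROM tickets a
LEFT JOIN agents b ON a.agent_id = b.id
LEFT JOIN tickets c ON a.blocked_by = c.id

Result:
title          | agent  | blocked_by    
---------------+--------+---------------
Wrong timezone | NULL   | NULL          
Crash on save  | Tina   | Wrong timezone
Off by one     | NULL   | Wrong timezone
Export error   | Alice  | Off by one    
Bad redirect   | Xander | Crash on save 
Timeout error  | Eli    | NULL          
Broken link    | Eli    | NULL          
Missing icon   | Tina   | Export error  


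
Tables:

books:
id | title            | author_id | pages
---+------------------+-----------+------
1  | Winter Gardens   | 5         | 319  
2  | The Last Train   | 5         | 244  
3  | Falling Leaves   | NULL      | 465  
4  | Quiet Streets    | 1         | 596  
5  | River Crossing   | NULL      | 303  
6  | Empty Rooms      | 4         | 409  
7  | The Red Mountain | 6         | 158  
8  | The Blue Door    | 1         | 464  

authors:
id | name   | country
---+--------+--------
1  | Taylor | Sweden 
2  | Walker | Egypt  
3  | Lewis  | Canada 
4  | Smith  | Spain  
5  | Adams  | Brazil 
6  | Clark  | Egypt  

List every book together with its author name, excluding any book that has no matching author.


INNER JOIN keeps only books rows whose author_id matches an id in authors. Walk through each book:
  - book 1 (Winter Gardens): author_id=5 -> matches Adams
  - book 2 (The Last Train): author_id=5 -> matches Adams
  - book 3 (Falling Leaves): author_id=NULL, no match -> dropped
  - book 4 (Quiet Streets): author_id=1 -> matches Taylor
  - book 5 (River Crossing): author_id=NULL, no match -> dropped
  - book 6 (Empty Rooms): author_id=4 -> matches Smith
  - book 7 (The Red Mountain): author_id=6 -> matches Clark
  - book 8 (The Blue Door): author_id=1 -> matches Taylor
So 2 of 8 rows are dropped.

SQL:
SELECT a.title, b.name AS author
FROM books a
INNER JOIN authors b ON a.author_id = b.id

Result:
title            | author
-----------------+-------
Winter Gardens   | Adams 
The Last Train   | Adams 
Quiet Streets    | Taylor
Empty Rooms      | Smith 
The Red Mountain | Clark 
The Blue Door    | Taylor


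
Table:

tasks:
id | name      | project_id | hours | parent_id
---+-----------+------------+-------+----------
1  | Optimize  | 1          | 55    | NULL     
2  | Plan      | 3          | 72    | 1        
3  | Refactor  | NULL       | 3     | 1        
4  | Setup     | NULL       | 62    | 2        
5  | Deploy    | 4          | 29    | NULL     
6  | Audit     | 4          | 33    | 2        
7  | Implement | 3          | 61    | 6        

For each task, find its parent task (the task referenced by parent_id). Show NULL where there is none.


This is a self-join: tasks is joined to a second copy of itself, matching each row's parent_id to another row's id. Use LEFT JOIN so rows with parent_id=NULL are kept.
  - task 1 (Optimize): parent_id=NULL -> NULL
  - task 2 (Plan): parent_id=1 -> Optimize
  - task 3 (Refactor): parent_id=1 -> Optimize
  - task 4 (Setup): parent_id=2 -> Plan
  - task 5 (Deploy): parent_id=NULL -> NULL
  - task 6 (Audit): parent_id=2 -> Plan
  - task 7 (Implement): parent_id=6 -> Audit

SQL:
SELECT a.name AS item, b.name AS parent
FROM tasks a
LEFT JOIN tasks b ON a.parent_id = b.id

Result:
item      | parent  
----------+---------
Optimize  | NULL    
Plan      | Optimize
Refactor  | Optimize
Setup     | Plan    
Deploy    | NULL    
Audit     | Plan    
Implement | Audit   


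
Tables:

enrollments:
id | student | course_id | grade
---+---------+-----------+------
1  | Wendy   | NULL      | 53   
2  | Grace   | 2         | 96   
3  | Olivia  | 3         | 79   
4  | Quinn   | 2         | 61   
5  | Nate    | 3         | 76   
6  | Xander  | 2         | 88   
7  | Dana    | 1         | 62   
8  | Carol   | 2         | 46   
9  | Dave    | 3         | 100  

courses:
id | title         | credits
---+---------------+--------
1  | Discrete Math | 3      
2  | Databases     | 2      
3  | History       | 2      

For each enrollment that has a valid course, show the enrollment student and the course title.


INNER JOIN keeps only enrollments rows whose course_id matches an id in courses. Walk through each enrollment:
  - enrollment 1 (Wendy): course_id=NULL, no match -> dropped
  - enrollment 2 (Grace): course_id=2 -> matches Databases
  - enrollment 3 (Olivia): course_id=3 -> matches History
  - enrollment 4 (Quinn): course_id=2 -> matches Databases
  - enrollment 5 (Nate): course_id=3 -> matches History
  - enrollment 6 (Xander): course_id=2 -> matches Databases
  - enrollment 7 (Dana): course_id=1 -> matches Discrete Math
  - enrollment 8 (Carol): course_id=2 -> matches Databases
  - enrollment 9 (Dave): course_id=3 -> matches History
So 1 of 9 rows is dropped.

SQL:
SELECT a.student, b.title AS course
FROM enrollments a
INNER JOIN courses b ON a.course_id = b.id

Result:
student | course       
--------+--------------
Grace   | Databases    
Olivia  | History      
Quinn   | Databases    
Nate    | History      
Xander  | Databases    
Dana    | Discrete Math
Carol   | Databases    
Dave    | History      


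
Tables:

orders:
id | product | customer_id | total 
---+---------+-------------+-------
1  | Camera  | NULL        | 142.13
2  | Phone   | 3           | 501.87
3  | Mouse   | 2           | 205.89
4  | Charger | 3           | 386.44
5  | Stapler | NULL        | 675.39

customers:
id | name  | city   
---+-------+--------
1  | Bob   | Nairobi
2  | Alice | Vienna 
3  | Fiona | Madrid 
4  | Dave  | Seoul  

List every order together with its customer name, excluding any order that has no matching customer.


INNER JOIN keeps only orders rows whose customer_id matches an id in customers. Walk through each order:
  - order 1 (Camera): customer_id=NULL, no match -> dropped
  - order 2 (Phone): customer_id=3 -> matches Fiona
  - order 3 (Mouse): customer_id=2 -> matches Alice
  - order 4 (Charger): customer_id=3 -> matches Fiona
  - order 5 (Stapler): customer_id=NULL, no match -> dropped
So 2 of 5 rows are dropped.

SQL:
SELECT a.product, b.name AS customer
FROM orders a
INNER JOIN customers b ON a.customer_id = b.id

Result:
product | customer
--------+---------
Phone   | Fiona   
Mouse   | Alice   
Charger | Fiona   


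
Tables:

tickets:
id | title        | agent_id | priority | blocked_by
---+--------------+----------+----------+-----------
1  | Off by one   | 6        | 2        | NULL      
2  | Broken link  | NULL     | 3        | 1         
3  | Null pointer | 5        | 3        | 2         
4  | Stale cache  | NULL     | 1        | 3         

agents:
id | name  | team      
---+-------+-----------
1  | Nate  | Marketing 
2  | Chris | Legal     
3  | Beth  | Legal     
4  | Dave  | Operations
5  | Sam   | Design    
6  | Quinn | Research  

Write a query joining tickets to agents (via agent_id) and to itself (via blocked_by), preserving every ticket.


Two LEFT JOINs from the same base table tickets: one to agents via agent_id, one to tickets itself via blocked_by. Both are LEFT so every ticket is preserved.
Match against agents:
  - ticket 1 (Off by one): agent_id=6 -> matches Quinn
  - ticket 2 (Broken link): agent_id=NULL, no match -> kept with NULL
  - ticket 3 (Null pointer): agent_id=5 -> matches Sam
  - ticket 4 (Stale cache): agent_id=NULL, no match -> kept with NULL
Match against tickets (self):
  - ticket 1 (Off by one): blocked_by=NULL -> NULL
  - ticket 2 (Broken link): blocked_by=1 -> Off by one
  - ticket 3 (Null pointer): blocked_by=2 -> Broken link
  - ticket 4 (Stale cache): blocked_by=3 -> Null pointer

SQL:
SELECT a.title, b.name AS agent, c.title AS blocked_by
FROM tickets a
LEFT JOIN agents b ON a.agent_id = b.id
LEFT JOIN tickets c ON a.blocked_by = c.id

Result:
title        | agent | blocked_by  
-------------+-------+-------------
Off by one   | Quinn | NULL        
Broken link  | NULL  | Off by one  
Null pointer | Sam   | Broken link 
Stale cache  | NULL  | Null pointer


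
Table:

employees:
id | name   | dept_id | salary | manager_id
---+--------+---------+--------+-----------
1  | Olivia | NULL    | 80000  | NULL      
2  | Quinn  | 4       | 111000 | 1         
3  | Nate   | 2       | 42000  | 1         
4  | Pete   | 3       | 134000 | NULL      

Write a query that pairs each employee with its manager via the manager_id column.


This is a self-join: employees is joined to a second copy of itself, matching each row's manager_id to another row's id. Use LEFT JOIN so rows with manager_id=NULL are kept.
  - employee 1 (Olivia): manager_id=NULL -> NULL
  - employee 2 (Quinn): manager_id=1 -> Olivia
  - employee 3 (Nate): manager_id=1 -> Olivia
  - employee 4 (Pete): manager_id=NULL -> NULL

SQL:
SELECT a.name AS item, b.name AS manager
FROM employees a
LEFT JOIN employees b ON a.manager_id = b.id

Result:
item   | manager
-------+--------
Olivia | NULL   
Quinn  | Olivia 
Nate   | Olivia 
Pete   | NULL   


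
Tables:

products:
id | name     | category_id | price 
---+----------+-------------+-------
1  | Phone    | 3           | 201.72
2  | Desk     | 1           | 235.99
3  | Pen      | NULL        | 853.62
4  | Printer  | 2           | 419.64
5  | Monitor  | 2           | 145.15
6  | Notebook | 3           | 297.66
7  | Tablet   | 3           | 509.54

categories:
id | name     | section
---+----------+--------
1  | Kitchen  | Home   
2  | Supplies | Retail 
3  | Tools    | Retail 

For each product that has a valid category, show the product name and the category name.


INNER JOIN keeps only products rows whose category_id matches an id in categories. Walk through each product:
  - product 1 (Phone): category_id=3 -> matches Tools
  - product 2 (Desk): category_id=1 -> matches Kitchen
  - product 3 (Pen): category_id=NULL, no match -> dropped
  - product 4 (Printer): category_id=2 -> matches Supplies
  - product 5 (Monitor): category_id=2 -> matches Supplies
  - product 6 (Notebook): category_id=3 -> matches Tools
  - product 7 (Tablet): category_id=3 -> matches Tools
So 1 of 7 rows is dropped.

SQL:
SELECT a.name, b.name AS category
FROM products a
INNER JOIN categories b ON a.category_id = b.id

Result:
name     | category
---------+---------
Phone    | Tools   
Desk     | Kitchen 
Printer  | Supplies
Monitor  | Supplies
Notebook | Tools   
Tablet   | Tools   


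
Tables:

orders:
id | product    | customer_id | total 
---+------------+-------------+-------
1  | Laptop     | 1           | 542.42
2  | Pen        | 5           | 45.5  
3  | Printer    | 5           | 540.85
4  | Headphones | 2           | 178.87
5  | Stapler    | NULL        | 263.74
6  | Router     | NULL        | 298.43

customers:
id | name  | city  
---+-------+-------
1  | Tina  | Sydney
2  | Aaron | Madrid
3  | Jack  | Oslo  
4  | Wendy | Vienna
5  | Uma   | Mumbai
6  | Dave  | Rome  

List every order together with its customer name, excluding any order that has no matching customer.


INNER JOIN keeps only orders rows whose customer_id matches an id in customers. Walk through each order:
  - order 1 (Laptop): customer_id=1 -> matches Tina
  - order 2 (Pen): customer_id=5 -> matches Uma
  - order 3 (Printer): customer_id=5 -> matches Uma
  - order 4 (Headphones): customer_id=2 -> matches Aaron
  - order 5 (Stapler): customer_id=NULL, no match -> dropped
  - order 6 (Router): customer_id=NULL, no match -> dropped
So 2 of 6 rows are dropped.

SQL:
SELECT a.product, b.name AS customer
FROM orders a
INNER JOIN customers b ON a.customer_id = b.id

Result:
product    | customer
-----------+---------
Laptop     | Tina    
Pen        | Uma     
Printer    | Uma     
Headphones | Aaron   


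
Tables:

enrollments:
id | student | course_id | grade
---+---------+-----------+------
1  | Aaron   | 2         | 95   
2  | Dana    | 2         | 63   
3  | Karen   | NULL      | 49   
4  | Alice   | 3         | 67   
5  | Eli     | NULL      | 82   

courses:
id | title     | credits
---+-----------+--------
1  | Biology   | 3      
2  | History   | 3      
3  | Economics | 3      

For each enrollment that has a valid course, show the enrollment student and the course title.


INNER JOIN keeps only enrollments rows whose course_id matches an id in courses. Walk through each enrollment:
  - enrollment 1 (Aaron): course_id=2 -> matches History
  - enrollment 2 (Dana): course_id=2 -> matches History
  - enrollment 3 (Karen): course_id=NULL, no match -> dropped
  - enrollment 4 (Alice): course_id=3 -> matches Economics
  - enrollment 5 (Eli): course_id=NULL, no match -> dropped
So 2 of 5 rows are dropped.

SQL:
SELECT a.student, b.title AS course
FROM enrollments a
INNER JOIN courses b ON a.course_id = b.id

Result:
student | course   
--------+----------
Aaron   | History  
Dana    | History  
Alice   | Economics


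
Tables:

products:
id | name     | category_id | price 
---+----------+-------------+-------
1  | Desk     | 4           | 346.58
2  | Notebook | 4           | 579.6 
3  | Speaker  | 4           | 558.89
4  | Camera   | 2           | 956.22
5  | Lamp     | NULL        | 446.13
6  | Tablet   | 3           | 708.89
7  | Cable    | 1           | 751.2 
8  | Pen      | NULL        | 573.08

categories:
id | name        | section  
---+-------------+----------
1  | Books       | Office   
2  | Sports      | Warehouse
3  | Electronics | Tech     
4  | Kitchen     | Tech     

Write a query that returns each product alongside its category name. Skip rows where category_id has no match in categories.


INNER JOIN keeps only products rows whose category_id matches an id in categories. Walk through each product:
  - product 1 (Desk): category_id=4 -> matches Kitchen
  - product 2 (Notebook): category_id=4 -> matches Kitchen
  - product 3 (Speaker): category_id=4 -> matches Kitchen
  - product 4 (Camera): category_id=2 -> matches Sports
  - product 5 (Lamp): category_id=NULL, no match -> dropped
  - product 6 (Tablet): category_id=3 -> matches Electronics
  - product 7 (Cable): category_id=1 -> matches Books
  - product 8 (Pen): category_id=NULL, no match -> dropped
So 2 of 8 rows are dropped.

SQL:
SELECT a.name, b.name AS category
FROM products a
INNER JOIN categories b ON a.category_id = b.id

Result:
name     | category   
---------+------------
Desk     | Kitchen    
Notebook | Kitchen    
Speaker  | Kitchen    
Camera   | Sports     
Tablet   | Electronics
Cable    | Books      


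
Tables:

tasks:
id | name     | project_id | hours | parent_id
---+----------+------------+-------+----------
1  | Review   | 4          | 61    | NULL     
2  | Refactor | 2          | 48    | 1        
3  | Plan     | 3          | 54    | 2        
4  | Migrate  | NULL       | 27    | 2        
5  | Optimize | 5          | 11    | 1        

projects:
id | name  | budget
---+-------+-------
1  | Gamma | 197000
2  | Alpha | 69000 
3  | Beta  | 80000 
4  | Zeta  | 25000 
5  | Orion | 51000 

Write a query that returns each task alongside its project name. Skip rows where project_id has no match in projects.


INNER JOIN keeps only tasks rows whose project_id matches an id in projects. Walk through each task:
  - task 1 (Review): project_id=4 -> matches Zeta
  - task 2 (Refactor): project_id=2 -> matches Alpha
  - task 3 (Plan): project_id=3 -> matches Beta
  - task 4 (Migrate): project_id=NULL, no match -> dropped
  - task 5 (Optimize): project_id=5 -> matches Orion
So 1 of 5 rows is dropped.

SQL:
SELECT a.name, b.name AS project
FROM tasks a
INNER JOIN projects b ON a.project_id = b.id

Result:
name     | project
---------+--------
Review   | Zeta   
Refactor | Alpha  
Plan     | Beta   
Optimize | Orion  


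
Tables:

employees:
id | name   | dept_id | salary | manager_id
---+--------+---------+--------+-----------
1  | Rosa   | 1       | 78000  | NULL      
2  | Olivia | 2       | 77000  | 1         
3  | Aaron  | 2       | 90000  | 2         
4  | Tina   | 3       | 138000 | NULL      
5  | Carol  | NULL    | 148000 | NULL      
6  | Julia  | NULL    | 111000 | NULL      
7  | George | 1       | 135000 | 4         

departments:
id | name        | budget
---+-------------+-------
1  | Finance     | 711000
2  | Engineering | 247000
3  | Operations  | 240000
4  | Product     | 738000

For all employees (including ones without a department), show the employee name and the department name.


LEFT JOIN keeps every row from employees (the left table); where dept_id has no match in departments, the department columns become NULL. Walk through each employee:
  - employee 1 (Rosa): dept_id=1 -> matches Finance
  - employee 2 (Olivia): dept_id=2 -> matches Engineering
  - employee 3 (Aaron): dept_id=2 -> matches Engineering
  - employee 4 (Tina): dept_id=3 -> matches Operations
  - employee 5 (Carol): dept_id=NULL, no match -> kept with NULL
  - employee 6 (Julia): dept_id=NULL, no match -> kept with NULL
  - employee 7 (George): dept_id=1 -> matches Finance
All 7 rows appear; 2 have NULL department.

SQL:
SELECT a.name, b.name AS department
FROM employees a
LEFT JOIN departments b ON a.dept_id = b.id

Result:
name   | department 
-------+------------
Rosa   | Finance    
Olivia | Engineering
Aaron  | Engineering
Tina   | Operations 
Carol  | NULL       
Julia  | NULL       
George | Finance    


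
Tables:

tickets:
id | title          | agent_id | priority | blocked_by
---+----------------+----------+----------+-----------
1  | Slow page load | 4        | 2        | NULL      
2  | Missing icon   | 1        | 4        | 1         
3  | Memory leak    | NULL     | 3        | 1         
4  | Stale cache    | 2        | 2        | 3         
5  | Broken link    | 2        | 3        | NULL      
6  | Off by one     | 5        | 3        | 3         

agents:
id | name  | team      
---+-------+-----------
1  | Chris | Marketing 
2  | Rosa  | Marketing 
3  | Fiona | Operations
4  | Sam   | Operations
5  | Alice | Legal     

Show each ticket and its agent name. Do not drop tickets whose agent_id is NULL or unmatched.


LEFT JOIN keeps every row from tickets (the left table); where agent_id has no match in agents, the agent columns become NULL. Walk through each ticket:
  - ticket 1 (Slow page load): agent_id=4 -> matches Sam
  - ticket 2 (Missing icon): agent_id=1 -> matches Chris
  - ticket 3 (Memory leak): agent_id=NULL, no match -> kept with NULL
  - ticket 4 (Stale cache): agent_id=2 -> matches Rosa
  - ticket 5 (Broken link): agent_id=2 -> matches Rosa
  - ticket 6 (Off by one): agent_id=5 -> matches Alice
All 6 rows appear; 1 has NULL agent.

SQL:
SELECT a.title, b.name AS agent
FROM tickets a
LEFT JOIN agents b ON a.agent_id = b.id

Result:
title          | agent
---------------+------
Slow page load | Sam  
Missing icon   | Chris
Memory leak    | NULL 
Stale cache    | Rosa 
Broken link    | Rosa 
Off by one     | Alice


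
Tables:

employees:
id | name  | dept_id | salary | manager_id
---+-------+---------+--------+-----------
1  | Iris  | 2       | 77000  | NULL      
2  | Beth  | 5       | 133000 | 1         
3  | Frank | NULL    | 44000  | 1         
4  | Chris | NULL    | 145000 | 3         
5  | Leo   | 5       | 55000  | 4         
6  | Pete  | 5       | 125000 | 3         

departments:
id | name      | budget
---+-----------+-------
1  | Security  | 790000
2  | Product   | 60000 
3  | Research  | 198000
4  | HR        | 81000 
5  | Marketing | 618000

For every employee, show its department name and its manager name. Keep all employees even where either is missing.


Two LEFT JOINs from the same base table employees: one to departments via dept_id, one to employees itself via manager_id. Both are LEFT so every employee is preserved.
Match against departments:
  - employee 1 (Iris): dept_id=2 -> matches Product
  - employee 2 (Beth): dept_id=5 -> matches Marketing
  - employee 3 (Frank): dept_id=NULL, no match -> kept with NULL
  - employee 4 (Chris): dept_id=NULL, no match -> kept with NULL
  - employee 5 (Leo): dept_id=5 -> matches Marketing
  - employee 6 (Pete): dept_id=5 -> matches Marketing
Match against employees (self):
  - employee 1 (Iris): manager_id=NULL -> NULL
  - employee 2 (Beth): manager_id=1 -> Iris
  - employee 3 (Frank): manager_id=1 -> Iris
  - employee 4 (Chris): manager_id=3 -> Frank
  - employee 5 (Leo): manager_id=4 -> Chris
  - employee 6 (Pete): manager_id=3 -> Frank

SQL:
SELECT a.name, b.name AS department, c.name AS manager
FROM employees a
LEFT JOIN departments b ON a.dept_id = b.id
LEFT JOIN employees c ON a.manager_id = c.id

Result:
name  | department | manager
------+------------+--------
Iris  | Product    | NULL   
Beth  | Marketing  | Iris   
Frank | NULL       | Iris   
Chris | NULL       | Frank  
Leo   | Marketing  | Chris  
Pete  | Marketing  | Frank  


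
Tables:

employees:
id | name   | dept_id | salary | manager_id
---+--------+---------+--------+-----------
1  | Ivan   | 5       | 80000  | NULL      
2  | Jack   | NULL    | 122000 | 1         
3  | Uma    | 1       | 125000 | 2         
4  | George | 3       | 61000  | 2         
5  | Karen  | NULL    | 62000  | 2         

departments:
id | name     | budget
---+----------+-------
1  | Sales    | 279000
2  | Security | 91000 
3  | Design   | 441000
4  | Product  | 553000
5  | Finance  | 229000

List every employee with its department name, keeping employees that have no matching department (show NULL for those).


LEFT JOIN keeps every row from employees (the left table); where dept_id has no match in departments, the department columns become NULL. Walk through each employee:
  - employee 1 (Ivan): dept_id=5 -> matches Finance
  - employee 2 (Jack): dept_id=NULL, no match -> kept with NULL
  - employee 3 (Uma): dept_id=1 -> matches Sales
  - employee 4 (George): dept_id=3 -> matches Design
  - employee 5 (Karen): dept_id=NULL, no match -> kept with NULL
All 5 rows appear; 2 have NULL department.

SQL:
SELECT a.name, b.name AS department
FROM employees a
LEFT JOIN departments b ON a.dept_id = b.id

Result:
name   | department
-------+-----------
Ivan   | Finance   
Jack   | NULL      
Uma    | Sales     
George | Design    
Karen  | NULL      


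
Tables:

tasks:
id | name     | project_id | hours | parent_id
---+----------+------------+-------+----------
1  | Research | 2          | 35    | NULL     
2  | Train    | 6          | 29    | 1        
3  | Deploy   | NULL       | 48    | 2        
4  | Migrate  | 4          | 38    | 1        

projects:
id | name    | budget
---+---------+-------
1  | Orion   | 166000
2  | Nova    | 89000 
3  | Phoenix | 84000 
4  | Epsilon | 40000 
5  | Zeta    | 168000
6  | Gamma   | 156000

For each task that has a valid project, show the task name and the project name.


INNER JOIN keeps only tasks rows whose project_id matches an id in projects. Walk through each task:
  - task 1 (Research): project_id=2 -> matches Nova
  - task 2 (Train): project_id=6 -> matches Gamma
  - task 3 (Deploy): project_id=NULL, no match -> dropped
  - task 4 (Migrate): project_id=4 -> matches Epsilon
So 1 of 4 rows is dropped.

SQL:
SELECT a.name, b.name AS project
FROM tasks a
INNER JOIN projects b ON a.project_id = b.id

Result:
name     | project
---------+--------
Research | Nova   
Train    | Gamma  
Migrate  | Epsilon


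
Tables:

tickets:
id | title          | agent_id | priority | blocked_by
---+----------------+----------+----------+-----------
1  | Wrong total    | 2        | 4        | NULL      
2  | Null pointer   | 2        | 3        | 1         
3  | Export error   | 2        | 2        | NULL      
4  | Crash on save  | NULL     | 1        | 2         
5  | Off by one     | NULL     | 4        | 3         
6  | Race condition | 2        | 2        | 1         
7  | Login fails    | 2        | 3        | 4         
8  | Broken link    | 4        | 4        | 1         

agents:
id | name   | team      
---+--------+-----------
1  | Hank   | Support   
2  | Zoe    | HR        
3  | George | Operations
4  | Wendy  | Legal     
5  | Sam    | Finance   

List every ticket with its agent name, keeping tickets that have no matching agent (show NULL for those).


LEFT JOIN keeps every row from tickets (the left table); where agent_id has no match in agents, the agent columns become NULL. Walk through each ticket:
  - ticket 1 (Wrong total): agent_id=2 -> matches Zoe
  - ticket 2 (Null pointer): agent_id=2 -> matches Zoe
  - ticket 3 (Export error): agent_id=2 -> matches Zoe
  - ticket 4 (Crash on save): agent_id=NULL, no match -> kept with NULL
  - ticket 5 (Off by one): agent_id=NULL, no match -> kept with NULL
  - ticket 6 (Race condition): agent_id=2 -> matches Zoe
  - ticket 7 (Login fails): agent_id=2 -> matches Zoe
  - ticket 8 (Broken link): agent_id=4 -> matches Wendy
All 8 rows appear; 2 have NULL agent.

SQL:
SELECT a.title, b.name AS agent
FROM tickets a
LEFT JOIN agents b ON a.agent_id = b.id

Result:
title          | agent
---------------+------
Wrong total    | Zoe  
Null pointer   | Zoe  
Export error   | Zoe  
Crash on save  | NULL 
Off by one     | NULL 
Race condition | Zoe  
Login fails    | Zoe  
Broken link    | Wendy


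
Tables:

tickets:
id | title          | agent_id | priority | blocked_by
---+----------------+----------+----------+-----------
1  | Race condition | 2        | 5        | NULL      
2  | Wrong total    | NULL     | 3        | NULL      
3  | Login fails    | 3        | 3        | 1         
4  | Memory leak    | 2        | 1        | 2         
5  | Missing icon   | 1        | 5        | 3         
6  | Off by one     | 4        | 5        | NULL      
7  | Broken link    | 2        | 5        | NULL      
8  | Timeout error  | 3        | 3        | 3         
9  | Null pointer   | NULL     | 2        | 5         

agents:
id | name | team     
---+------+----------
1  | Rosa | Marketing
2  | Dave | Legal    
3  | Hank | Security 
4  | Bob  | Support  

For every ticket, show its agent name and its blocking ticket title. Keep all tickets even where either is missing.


Two LEFT JOINs from the same base table tickets: one to agents via agent_id, one to tickets itself via blocked_by. Both are LEFT so every ticket is preserved.
Match against agents:
  - ticket 1 (Race condition): agent_id=2 -> matches Dave
  - ticket 2 (Wrong total): agent_id=NULL, no match -> kept with NULL
  - ticket 3 (Login fails): agent_id=3 -> matches Hank
  - ticket 4 (Memory leak): agent_id=2 -> matches Dave
  - ticket 5 (Missing icon): agent_id=1 -> matches Rosa
  - ticket 6 (Off by one): agent_id=4 -> matches Bob
  - ticket 7 (Broken link): agent_id=2 -> matches Dave
  - ticket 8 (Timeout error): agent_id=3 -> matches Hank
  - ticket 9 (Null pointer): agent_id=NULL, no match -> kept with NULL
Match against tickets (self):
  - ticket 1 (Race condition): blocked_by=NULL -> NULL
  - ticket 2 (Wrong total): blocked_by=NULL -> NULL
  - ticket 3 (Login fails): blocked_by=1 -> Race condition
  - ticket 4 (Memory leak): blocked_by=2 -> Wrong total
  - ticket 5 (Missing icon): blocked_by=3 -> Login fails
  - ticket 6 (Off by one): blocked_by=NULL -> NULL
  - ticket 7 (Broken link): blocked_by=NULL -> NULL
  - ticket 8 (Timeout error): blocked_by=3 -> Login fails
  - ticket 9 (Null pointer): blocked_by=5 -> Missing icon

SQL:
SELECT a.title, b.name AS agent, c.title AS blocked_by
FROM tickets a
LEFT JOIN agents b ON a.agent_id = b.id
LEFT JOIN tickets c ON a.blocked_by = c.id

Result:
title          | agent | blocked_by    
---------------+-------+---------------
Race condition | Dave  | NULL          
Wrong total    | NULL  | NULL          
Login fails    | Hank  | Race condition
Memory leak    | Dave  | Wrong total   
Missing icon   | Rosa  | Login fails   
Off by one     | Bob   | NULL          
Broken link    | Dave  | NULL          
Timeout error  | Hank  | Login fails   
Null pointer   | NULL  | Missing icon  


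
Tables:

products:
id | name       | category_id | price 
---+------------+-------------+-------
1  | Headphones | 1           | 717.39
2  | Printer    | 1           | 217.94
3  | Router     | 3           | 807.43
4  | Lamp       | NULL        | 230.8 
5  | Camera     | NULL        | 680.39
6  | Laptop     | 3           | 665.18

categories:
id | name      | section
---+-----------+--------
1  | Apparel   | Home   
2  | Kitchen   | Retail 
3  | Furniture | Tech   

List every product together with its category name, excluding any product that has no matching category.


INNER JOIN keeps only products rows whose category_id matches an id in categories. Walk through each product:
  - product 1 (Headphones): category_id=1 -> matches Apparel
  - product 2 (Printer): category_id=1 -> matches Apparel
  - product 3 (Router): category_id=3 -> matches Furniture
  - product 4 (Lamp): category_id=NULL, no match -> dropped
  - product 5 (Camera): category_id=NULL, no match -> dropped
  - product 6 (Laptop): category_id=3 -> matches Furniture
So 2 of 6 rows are dropped.

SQL:
SELECT a.name, b.name AS category
FROM products a
INNER JOIN categories b ON a.category_id = b.id

Result:
name       | category 
-----------+----------
Headphones | Apparel  
Printer    | Apparel  
Router     | Furniture
Laptop     | Furniture


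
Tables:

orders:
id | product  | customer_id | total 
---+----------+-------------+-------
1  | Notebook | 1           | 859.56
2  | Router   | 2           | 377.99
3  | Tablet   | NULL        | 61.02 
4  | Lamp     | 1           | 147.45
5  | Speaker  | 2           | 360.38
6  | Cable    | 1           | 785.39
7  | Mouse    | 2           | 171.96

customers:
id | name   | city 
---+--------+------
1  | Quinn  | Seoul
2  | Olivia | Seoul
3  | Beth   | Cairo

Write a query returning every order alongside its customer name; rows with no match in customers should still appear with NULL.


LEFT JOIN keeps every row from orders (the left table); where customer_id has no match in customers, the customer columns become NULL. Walk through each order:
  - order 1 (Notebook): customer_id=1 -> matches Quinn
  - order 2 (Router): customer_id=2 -> matches Olivia
  - order 3 (Tablet): customer_id=NULL, no match -> kept with NULL
  - order 4 (Lamp): customer_id=1 -> matches Quinn
  - order 5 (Speaker): customer_id=2 -> matches Olivia
  - order 6 (Cable): customer_id=1 -> matches Quinn
  - order 7 (Mouse): customer_id=2 -> matches Olivia
All 7 rows appear; 1 has NULL customer.

SQL:
SELECT a.product, b.name AS customer
FROM orders a
LEFT JOIN customers b ON a.customer_id = b.id

Result:
product  | customer
---------+---------
Notebook | Quinn   
Router   | Olivia  
Tablet   | NULL    
Lamp     | Quinn   
Speaker  | Olivia  
Cable    | Quinn   
Mouse    | Olivia  


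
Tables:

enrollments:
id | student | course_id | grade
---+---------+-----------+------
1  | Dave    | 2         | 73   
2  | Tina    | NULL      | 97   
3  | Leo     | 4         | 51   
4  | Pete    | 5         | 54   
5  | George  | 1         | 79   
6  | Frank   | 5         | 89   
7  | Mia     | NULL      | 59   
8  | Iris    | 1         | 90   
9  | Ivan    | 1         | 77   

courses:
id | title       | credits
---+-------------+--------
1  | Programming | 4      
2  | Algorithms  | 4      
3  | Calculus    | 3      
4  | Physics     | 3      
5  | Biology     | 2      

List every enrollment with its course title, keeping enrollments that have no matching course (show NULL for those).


LEFT JOIN keeps every row from enrollments (the left table); where course_id has no match in courses, the course columns become NULL. Walk through each enrollment:
  - enrollment 1 (Dave): course_id=2 -> matches Algorithms
  - enrollment 2 (Tina): course_id=NULL, no match -> kept with NULL
  - enrollment 3 (Leo): course_id=4 -> matches Physics
  - enrollment 4 (Pete): course_id=5 -> matches Biology
  - enrollment 5 (George): course_id=1 -> matches Programming
  - enrollment 6 (Frank): course_id=5 -> matches Biology
  - enrollment 7 (Mia): course_id=NULL, no match -> kept with NULL
  - enrollment 8 (Iris): course_id=1 -> matches Programming
  - enrollment 9 (Ivan): course_id=1 -> matches Programming
All 9 rows appear; 2 have NULL course.

SQL:
SELECT a.student, b.title AS course
FROM enrollments a
LEFT JOIN courses b ON a.course_id = b.id

Result:
student | course     
--------+------------
Dave    | Algorithms 
Tina    | NULL       
Leo     | Physics    
Pete    | Biology    
George  | Programming
Frank   | Biology    
Mia     | NULL       
Iris    | Programming
Ivan    | Programming
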